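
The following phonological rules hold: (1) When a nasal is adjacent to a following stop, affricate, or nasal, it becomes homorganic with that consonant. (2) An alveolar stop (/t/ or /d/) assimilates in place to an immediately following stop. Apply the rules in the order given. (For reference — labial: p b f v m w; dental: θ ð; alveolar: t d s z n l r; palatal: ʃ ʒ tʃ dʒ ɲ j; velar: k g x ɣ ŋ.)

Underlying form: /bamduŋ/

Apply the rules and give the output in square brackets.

[banduŋ]

Rule 1: /m/ before /d/ (alveolar) → [n]
After rule 1: banduŋ
Rule 2: no segment meets the rule's conditions; no change.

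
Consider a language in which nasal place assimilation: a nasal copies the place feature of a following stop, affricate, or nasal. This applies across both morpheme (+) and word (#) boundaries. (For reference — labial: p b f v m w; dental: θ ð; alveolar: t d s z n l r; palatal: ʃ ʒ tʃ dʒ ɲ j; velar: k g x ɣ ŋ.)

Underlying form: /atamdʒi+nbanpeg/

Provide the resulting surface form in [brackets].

/m/ before /dʒ/ (palatal) → [ɲ]
/n/ before /b/ (labial) → [m]
/n/ before /p/ (labial) → [m]

[ataɲdʒi+mbampeg]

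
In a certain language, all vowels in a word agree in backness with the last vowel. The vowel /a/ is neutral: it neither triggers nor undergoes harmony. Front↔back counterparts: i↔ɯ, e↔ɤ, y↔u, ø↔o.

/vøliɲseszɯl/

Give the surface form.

/ø/ harmonizes with /ɯ/ ([+back]) → [o]
/i/ harmonizes with /ɯ/ ([+back]) → [ɯ]
/e/ harmonizes with /ɯ/ ([+back]) → [ɤ]

[volɯɲsɤszɯl]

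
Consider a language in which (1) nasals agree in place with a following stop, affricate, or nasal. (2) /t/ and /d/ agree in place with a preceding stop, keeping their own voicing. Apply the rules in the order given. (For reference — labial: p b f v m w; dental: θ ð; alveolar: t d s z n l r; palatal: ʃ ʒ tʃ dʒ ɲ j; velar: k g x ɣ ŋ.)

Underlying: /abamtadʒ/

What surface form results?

[abantadʒ]

Rule 1: /m/ before /t/ (alveolar) → [n]
After rule 1: abantadʒ
Rule 2: no segment meets the rule's conditions; no change.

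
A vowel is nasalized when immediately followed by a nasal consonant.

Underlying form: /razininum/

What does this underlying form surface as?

[razĩnĩnũm]

/i/ before nasal /n/ → [ĩ]
/i/ before nasal /n/ → [ĩ]
/u/ before nasal /m/ → [ũ]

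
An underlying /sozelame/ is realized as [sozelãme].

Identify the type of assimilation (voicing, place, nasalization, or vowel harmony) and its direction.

nasalization, regressive

/a/→[ã].
Each target copies a feature from the following segment, so the direction is regressive.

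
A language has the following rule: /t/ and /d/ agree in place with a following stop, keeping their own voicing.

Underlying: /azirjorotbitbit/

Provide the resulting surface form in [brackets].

/t/ before /b/ (labial) → [p]
/t/ before /b/ (labial) → [p]

[azirjoropbipbit]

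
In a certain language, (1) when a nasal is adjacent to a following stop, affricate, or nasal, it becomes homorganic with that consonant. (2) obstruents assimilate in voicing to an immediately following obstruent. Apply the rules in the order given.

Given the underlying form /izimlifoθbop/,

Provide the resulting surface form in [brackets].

[izimlifoðbop]

Rule 1: no segment meets the rule's conditions; no change.
After rule 1: izimlifoθbop
Rule 2: /θ/ before /b/ (voiced) → [ð]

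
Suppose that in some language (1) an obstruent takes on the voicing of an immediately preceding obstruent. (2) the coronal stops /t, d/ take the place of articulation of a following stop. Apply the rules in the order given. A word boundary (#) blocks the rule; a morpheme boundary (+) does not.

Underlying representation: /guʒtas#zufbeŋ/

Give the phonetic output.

Rule 1: /t/ after /ʒ/ (voiced) → [d]
Rule 1: /b/ after /f/ (voiceless) → [p]
After rule 1: guʒdas#zufpeŋ
Rule 2: no segment meets the rule's conditions; no change.

[guʒdas#zufpeŋ]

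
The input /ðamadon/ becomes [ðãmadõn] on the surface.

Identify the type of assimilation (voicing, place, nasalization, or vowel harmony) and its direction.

/a/→[ã] /o/→[õ].
Each target copies a feature from the following segment, so the direction is regressive.

nasalization, regressive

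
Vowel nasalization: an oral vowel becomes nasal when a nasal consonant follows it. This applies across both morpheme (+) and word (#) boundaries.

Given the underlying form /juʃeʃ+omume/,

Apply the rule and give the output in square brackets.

[juʃeʃ+õmũme]

/o/ before nasal /m/ → [õ]
/u/ before nasal /m/ → [ũ]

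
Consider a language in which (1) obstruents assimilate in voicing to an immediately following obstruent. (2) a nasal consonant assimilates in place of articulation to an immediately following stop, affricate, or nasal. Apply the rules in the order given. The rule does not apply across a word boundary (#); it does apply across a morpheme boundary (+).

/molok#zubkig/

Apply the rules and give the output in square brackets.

Rule 1: /b/ before /k/ (voiceless) → [p]
After rule 1: molok#zupkig
Rule 2: no segment meets the rule's conditions; no change.

[molok#zupkig]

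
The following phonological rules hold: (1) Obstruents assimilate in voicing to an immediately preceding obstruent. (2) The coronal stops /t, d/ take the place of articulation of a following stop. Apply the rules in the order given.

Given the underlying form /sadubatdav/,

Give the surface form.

Rule 1: /d/ after /t/ (voiceless) → [t]
After rule 1: sadubattav
Rule 2: no segment meets the rule's conditions; no change.

[sadubattav]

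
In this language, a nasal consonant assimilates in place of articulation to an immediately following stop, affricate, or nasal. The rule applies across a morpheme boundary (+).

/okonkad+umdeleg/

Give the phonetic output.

[okoŋkad+undeleg]

/n/ before /k/ (velar) → [ŋ]
/m/ before /d/ (alveolar) → [n]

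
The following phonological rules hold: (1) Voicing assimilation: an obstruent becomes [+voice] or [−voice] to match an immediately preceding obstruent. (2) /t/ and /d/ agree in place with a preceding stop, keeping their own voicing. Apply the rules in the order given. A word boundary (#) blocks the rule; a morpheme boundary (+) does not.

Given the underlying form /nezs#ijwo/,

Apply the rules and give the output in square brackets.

[nezz#ijwo]

Rule 1: /s/ after /z/ (voiced) → [z]
After rule 1: nezz#ijwo
Rule 2: no segment meets the rule's conditions; no change.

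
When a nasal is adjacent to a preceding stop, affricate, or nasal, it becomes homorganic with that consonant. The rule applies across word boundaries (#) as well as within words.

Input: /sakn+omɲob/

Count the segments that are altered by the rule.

/n/ after /k/ (velar) → [ŋ]
/ɲ/ after /m/ (labial) → [m]
2 segments change.

2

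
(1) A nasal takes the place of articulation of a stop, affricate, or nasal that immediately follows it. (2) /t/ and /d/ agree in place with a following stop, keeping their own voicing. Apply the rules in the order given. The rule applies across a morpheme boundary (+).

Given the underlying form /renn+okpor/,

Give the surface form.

[renn+okpor]

Rule 1: no segment meets the rule's conditions; no change.
After rule 1: renn+okpor
Rule 2: no segment meets the rule's conditions; no change.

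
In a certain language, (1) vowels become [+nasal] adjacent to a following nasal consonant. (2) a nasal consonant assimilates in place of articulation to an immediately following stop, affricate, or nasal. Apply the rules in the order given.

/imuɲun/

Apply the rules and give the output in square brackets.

Rule 1: /i/ before nasal /m/ → [ĩ]
Rule 1: /u/ before nasal /ɲ/ → [ũ]
Rule 1: /u/ before nasal /n/ → [ũ]
After rule 1: ĩmũɲũn
Rule 2: no segment meets the rule's conditions; no change.

[ĩmũɲũn]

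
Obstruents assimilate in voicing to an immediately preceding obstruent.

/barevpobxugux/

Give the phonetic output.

/p/ after /v/ (voiced) → [b]
/x/ after /b/ (voiced) → [ɣ]

[barevbobɣugux]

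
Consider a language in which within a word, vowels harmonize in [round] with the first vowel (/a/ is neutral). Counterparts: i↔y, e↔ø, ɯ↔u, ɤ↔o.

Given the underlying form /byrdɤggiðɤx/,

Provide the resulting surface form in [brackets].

[byrdoggyðox]

/ɤ/ harmonizes with /y/ ([+round]) → [o]
/i/ harmonizes with /y/ ([+round]) → [y]
/ɤ/ harmonizes with /y/ ([+round]) → [o]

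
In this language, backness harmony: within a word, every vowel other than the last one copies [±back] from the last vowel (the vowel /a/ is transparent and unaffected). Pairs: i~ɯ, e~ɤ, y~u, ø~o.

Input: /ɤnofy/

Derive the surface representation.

[enøfy]

/ɤ/ harmonizes with /y/ ([-back]) → [e]
/o/ harmonizes with /y/ ([-back]) → [ø]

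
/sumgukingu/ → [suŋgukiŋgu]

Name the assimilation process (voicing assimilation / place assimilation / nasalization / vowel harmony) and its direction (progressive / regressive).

place assimilation, regressive

/m/→[ŋ] /n/→[ŋ].
Each target copies a feature from the following segment, so the direction is regressive.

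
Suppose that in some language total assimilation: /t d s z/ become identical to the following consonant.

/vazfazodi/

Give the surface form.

[vaffazodi]

/z/ before /f/ → [f] (total assimilation)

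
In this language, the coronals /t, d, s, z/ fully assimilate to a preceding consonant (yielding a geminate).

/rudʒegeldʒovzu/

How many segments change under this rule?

1

/z/ after /v/ → [v] (total assimilation)
1 segment changes.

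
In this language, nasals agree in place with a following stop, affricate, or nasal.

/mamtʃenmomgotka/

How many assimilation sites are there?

3

/m/ before /tʃ/ (palatal) → [ɲ]
/n/ before /m/ (labial) → [m]
/m/ before /g/ (velar) → [ŋ]
3 segments change.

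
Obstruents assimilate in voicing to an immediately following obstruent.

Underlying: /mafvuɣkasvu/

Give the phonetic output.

[mavvuxkazvu]

/f/ before /v/ (voiced) → [v]
/ɣ/ before /k/ (voiceless) → [x]
/s/ before /v/ (voiced) → [z]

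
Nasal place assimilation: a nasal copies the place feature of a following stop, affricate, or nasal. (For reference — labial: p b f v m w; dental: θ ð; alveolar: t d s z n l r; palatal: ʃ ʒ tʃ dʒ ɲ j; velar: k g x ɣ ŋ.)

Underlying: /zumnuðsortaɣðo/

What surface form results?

/m/ before /n/ (alveolar) → [n]

[zunnuðsortaɣðo]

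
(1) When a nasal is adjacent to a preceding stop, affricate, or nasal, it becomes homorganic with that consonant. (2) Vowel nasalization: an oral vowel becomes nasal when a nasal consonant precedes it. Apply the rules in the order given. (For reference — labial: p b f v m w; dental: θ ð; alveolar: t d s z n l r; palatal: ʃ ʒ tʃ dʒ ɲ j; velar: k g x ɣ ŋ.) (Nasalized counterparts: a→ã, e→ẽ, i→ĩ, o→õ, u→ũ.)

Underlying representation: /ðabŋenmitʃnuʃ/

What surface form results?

Rule 1: /ŋ/ after /b/ (labial) → [m]
Rule 1: /m/ after /n/ (alveolar) → [n]
Rule 1: /n/ after /tʃ/ (palatal) → [ɲ]
After rule 1: ðabmennitʃɲuʃ
Rule 2: /e/ after nasal /m/ → [ẽ]
Rule 2: /i/ after nasal /n/ → [ĩ]
Rule 2: /u/ after nasal /ɲ/ → [ũ]

[ðabmẽnnĩtʃɲũʃ]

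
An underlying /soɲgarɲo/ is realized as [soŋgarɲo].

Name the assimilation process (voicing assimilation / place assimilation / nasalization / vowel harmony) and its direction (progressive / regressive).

place assimilation, regressive

/ɲ/→[ŋ].
Each target copies a feature from the following segment, so the direction is regressive.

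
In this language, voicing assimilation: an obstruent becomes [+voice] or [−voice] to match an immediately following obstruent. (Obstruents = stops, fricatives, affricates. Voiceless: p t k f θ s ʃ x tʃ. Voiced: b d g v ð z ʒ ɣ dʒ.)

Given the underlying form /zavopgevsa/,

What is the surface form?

[zavobgefsa]

/p/ before /g/ (voiced) → [b]
/v/ before /s/ (voiceless) → [f]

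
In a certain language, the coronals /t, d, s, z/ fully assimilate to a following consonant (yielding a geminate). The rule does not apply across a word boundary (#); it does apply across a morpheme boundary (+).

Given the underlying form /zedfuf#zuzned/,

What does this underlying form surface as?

[zeffuf#zunned]

/d/ before /f/ → [f] (total assimilation)
/z/ before /n/ → [n] (total assimilation)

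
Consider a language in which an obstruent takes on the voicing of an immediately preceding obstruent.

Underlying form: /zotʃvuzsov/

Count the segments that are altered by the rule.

2

/v/ after /tʃ/ (voiceless) → [f]
/s/ after /z/ (voiced) → [z]
2 segments change.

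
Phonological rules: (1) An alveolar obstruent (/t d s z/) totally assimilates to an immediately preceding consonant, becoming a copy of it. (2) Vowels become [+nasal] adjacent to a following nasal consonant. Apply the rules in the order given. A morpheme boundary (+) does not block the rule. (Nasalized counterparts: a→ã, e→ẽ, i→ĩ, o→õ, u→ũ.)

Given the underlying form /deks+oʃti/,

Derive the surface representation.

[dekk+oʃʃi]

Rule 1: /s/ after /k/ → [k] (total assimilation)
Rule 1: /t/ after /ʃ/ → [ʃ] (total assimilation)
After rule 1: dekk+oʃʃi
Rule 2: no segment meets the rule's conditions; no change.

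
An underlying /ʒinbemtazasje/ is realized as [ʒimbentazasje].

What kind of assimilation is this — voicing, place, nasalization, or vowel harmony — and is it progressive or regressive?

/n/→[m] /m/→[n].
Each target copies a feature from the following segment, so the direction is regressive.

place assimilation, regressive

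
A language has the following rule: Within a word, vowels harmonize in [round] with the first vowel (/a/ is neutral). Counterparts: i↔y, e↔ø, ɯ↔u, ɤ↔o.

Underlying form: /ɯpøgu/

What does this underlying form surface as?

[ɯpegɯ]

/ø/ harmonizes with /ɯ/ ([-round]) → [e]
/u/ harmonizes with /ɯ/ ([-round]) → [ɯ]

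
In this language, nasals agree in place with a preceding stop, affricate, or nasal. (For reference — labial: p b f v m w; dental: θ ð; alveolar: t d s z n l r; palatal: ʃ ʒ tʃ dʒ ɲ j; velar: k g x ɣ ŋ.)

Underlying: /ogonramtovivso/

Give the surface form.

[ogonramtovivso]

no segment meets the rule's conditions; no change.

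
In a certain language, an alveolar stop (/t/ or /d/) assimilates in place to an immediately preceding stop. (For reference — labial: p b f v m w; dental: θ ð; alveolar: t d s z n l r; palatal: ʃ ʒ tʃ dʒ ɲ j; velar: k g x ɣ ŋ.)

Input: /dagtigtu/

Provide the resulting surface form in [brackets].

/t/ after /g/ (velar) → [k]
/t/ after /g/ (velar) → [k]

[dagkigku]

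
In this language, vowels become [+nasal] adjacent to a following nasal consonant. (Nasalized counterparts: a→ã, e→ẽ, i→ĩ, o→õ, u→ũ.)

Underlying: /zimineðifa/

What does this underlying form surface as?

/i/ before nasal /m/ → [ĩ]
/i/ before nasal /n/ → [ĩ]

[zĩmĩneðifa]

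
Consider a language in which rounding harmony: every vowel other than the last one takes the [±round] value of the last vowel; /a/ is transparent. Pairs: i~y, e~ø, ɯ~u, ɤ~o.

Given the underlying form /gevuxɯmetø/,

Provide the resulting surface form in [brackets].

[gøvuxumøtø]

/e/ harmonizes with /ø/ ([+round]) → [ø]
/ɯ/ harmonizes with /ø/ ([+round]) → [u]
/e/ harmonizes with /ø/ ([+round]) → [ø]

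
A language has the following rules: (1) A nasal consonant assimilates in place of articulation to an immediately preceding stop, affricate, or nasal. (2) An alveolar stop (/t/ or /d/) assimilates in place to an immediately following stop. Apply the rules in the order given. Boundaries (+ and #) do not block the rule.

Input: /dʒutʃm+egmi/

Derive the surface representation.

[dʒutʃɲ+egŋi]

Rule 1: /m/ after /tʃ/ (palatal) → [ɲ]
Rule 1: /m/ after /g/ (velar) → [ŋ]
After rule 1: dʒutʃɲ+egŋi
Rule 2: no segment meets the rule's conditions; no change.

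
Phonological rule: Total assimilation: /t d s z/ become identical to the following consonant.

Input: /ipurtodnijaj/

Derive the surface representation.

[ipurtonnijaj]

/d/ before /n/ → [n] (total assimilation)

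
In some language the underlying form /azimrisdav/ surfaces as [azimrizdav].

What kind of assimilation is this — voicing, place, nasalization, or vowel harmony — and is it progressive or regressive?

/s/→[z].
Each target copies a feature from the following segment, so the direction is regressive.

voicing assimilation, regressive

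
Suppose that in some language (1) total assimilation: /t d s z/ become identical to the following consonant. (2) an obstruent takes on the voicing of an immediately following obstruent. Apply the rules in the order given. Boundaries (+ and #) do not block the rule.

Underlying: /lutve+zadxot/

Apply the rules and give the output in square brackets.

[luvve+zaxxot]

Rule 1: /t/ before /v/ → [v] (total assimilation)
Rule 1: /d/ before /x/ → [x] (total assimilation)
After rule 1: luvve+zaxxot
Rule 2: no segment meets the rule's conditions; no change.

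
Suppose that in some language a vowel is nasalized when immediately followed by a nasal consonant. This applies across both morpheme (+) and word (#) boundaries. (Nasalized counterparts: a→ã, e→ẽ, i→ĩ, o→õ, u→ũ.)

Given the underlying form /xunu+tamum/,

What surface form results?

[xũnu+tãmũm]

/u/ before nasal /n/ → [ũ]
/a/ before nasal /m/ → [ã]
/u/ before nasal /m/ → [ũ]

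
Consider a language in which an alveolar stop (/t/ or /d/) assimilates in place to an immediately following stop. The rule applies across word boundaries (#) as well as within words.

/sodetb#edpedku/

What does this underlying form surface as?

/t/ before /b/ (labial) → [p]
/d/ before /p/ (labial) → [b]
/d/ before /k/ (velar) → [g]

[sodepb#ebpegku]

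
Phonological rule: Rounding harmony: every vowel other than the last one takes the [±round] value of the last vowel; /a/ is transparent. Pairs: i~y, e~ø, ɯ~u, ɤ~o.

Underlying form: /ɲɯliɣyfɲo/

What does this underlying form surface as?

/ɯ/ harmonizes with /o/ ([+round]) → [u]
/i/ harmonizes with /o/ ([+round]) → [y]

[ɲulyɣyfɲo]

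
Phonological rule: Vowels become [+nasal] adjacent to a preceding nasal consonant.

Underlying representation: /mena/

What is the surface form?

/e/ after nasal /m/ → [ẽ]
/a/ after nasal /n/ → [ã]

[mẽnã]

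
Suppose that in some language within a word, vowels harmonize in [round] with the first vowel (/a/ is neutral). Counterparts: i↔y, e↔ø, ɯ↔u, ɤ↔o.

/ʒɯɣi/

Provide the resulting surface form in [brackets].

[ʒɯɣi]

no segment meets the rule's conditions; no change.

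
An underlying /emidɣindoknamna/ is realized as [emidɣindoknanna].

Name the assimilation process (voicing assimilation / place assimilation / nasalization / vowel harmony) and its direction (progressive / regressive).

/m/→[n].
Each target copies a feature from the following segment, so the direction is regressive.

place assimilation, regressive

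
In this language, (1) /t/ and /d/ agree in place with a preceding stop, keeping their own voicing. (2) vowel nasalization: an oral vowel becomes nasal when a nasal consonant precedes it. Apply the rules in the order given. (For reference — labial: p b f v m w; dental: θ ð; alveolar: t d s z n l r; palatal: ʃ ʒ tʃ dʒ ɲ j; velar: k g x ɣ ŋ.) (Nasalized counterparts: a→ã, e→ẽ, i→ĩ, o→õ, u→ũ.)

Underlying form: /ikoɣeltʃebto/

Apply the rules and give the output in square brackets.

[ikoɣeltʃebpo]

Rule 1: /t/ after /b/ (labial) → [p]
After rule 1: ikoɣeltʃebpo
Rule 2: no segment meets the rule's conditions; no change.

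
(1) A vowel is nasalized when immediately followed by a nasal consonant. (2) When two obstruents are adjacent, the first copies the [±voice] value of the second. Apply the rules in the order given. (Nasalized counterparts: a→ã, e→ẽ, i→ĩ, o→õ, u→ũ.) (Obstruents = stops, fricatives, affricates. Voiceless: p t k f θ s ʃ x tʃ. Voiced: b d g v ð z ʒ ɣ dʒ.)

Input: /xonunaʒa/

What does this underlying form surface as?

Rule 1: /o/ before nasal /n/ → [õ]
Rule 1: /u/ before nasal /n/ → [ũ]
After rule 1: xõnũnaʒa
Rule 2: no segment meets the rule's conditions; no change.

[xõnũnaʒa]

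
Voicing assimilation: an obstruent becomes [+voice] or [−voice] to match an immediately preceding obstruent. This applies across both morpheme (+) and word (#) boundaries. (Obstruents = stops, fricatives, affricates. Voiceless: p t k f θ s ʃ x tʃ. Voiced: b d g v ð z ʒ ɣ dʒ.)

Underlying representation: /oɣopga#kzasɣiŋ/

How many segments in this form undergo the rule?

3

/g/ after /p/ (voiceless) → [k]
/z/ after /k/ (voiceless) → [s]
/ɣ/ after /s/ (voiceless) → [x]
3 segments change.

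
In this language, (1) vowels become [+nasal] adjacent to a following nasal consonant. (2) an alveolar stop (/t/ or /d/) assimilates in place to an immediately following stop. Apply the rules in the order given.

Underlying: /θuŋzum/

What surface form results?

[θũŋzũm]

Rule 1: /u/ before nasal /ŋ/ → [ũ]
Rule 1: /u/ before nasal /m/ → [ũ]
After rule 1: θũŋzũm
Rule 2: no segment meets the rule's conditions; no change.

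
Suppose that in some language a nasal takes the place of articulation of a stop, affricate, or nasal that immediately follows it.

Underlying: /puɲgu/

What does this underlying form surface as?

/ɲ/ before /g/ (velar) → [ŋ]

[puŋgu]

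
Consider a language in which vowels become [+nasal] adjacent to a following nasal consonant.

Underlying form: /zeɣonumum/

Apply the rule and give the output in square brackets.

/o/ before nasal /n/ → [õ]
/u/ before nasal /m/ → [ũ]
/u/ before nasal /m/ → [ũ]

[zeɣõnũmũm]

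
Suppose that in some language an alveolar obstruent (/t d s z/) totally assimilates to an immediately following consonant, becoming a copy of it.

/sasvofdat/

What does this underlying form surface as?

/s/ before /v/ → [v] (total assimilation)

[savvofdat]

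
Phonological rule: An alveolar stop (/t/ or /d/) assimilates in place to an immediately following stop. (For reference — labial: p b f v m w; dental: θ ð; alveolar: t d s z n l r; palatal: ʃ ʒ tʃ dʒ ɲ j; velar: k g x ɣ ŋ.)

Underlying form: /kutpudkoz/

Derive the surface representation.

[kuppugkoz]

/t/ before /p/ (labial) → [p]
/d/ before /k/ (velar) → [g]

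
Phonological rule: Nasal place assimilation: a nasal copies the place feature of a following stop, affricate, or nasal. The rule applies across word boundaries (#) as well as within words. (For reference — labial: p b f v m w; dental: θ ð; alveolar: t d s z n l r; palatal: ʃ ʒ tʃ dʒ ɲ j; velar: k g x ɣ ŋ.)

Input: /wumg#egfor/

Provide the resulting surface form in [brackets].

[wuŋg#egfor]

/m/ before /g/ (velar) → [ŋ]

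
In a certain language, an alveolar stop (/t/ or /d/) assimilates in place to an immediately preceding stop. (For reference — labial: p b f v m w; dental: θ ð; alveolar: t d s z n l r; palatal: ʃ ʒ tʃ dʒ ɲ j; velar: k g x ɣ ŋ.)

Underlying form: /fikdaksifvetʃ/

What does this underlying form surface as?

[fikgaksifvetʃ]

/d/ after /k/ (velar) → [g]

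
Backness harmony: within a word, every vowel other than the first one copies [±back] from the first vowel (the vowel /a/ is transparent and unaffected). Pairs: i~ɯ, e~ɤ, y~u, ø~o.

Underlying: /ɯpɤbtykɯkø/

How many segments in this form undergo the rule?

2

/y/ harmonizes with /ɯ/ ([+back]) → [u]
/ø/ harmonizes with /ɯ/ ([+back]) → [o]
2 segments change.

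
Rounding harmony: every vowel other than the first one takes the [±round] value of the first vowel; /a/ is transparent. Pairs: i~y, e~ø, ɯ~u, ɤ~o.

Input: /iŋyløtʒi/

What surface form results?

[iŋiletʒi]

/y/ harmonizes with /i/ ([-round]) → [i]
/ø/ harmonizes with /i/ ([-round]) → [e]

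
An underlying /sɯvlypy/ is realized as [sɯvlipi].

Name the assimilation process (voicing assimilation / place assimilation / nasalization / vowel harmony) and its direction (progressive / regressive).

vowel harmony, progressive

/y/→[i] /y/→[i].
Vowels agree with the first vowel, so the harmony is progressive.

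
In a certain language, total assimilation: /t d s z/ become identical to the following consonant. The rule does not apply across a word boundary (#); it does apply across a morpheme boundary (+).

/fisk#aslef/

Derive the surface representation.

[fikk#allef]

/s/ before /k/ → [k] (total assimilation)
/s/ before /l/ → [l] (total assimilation)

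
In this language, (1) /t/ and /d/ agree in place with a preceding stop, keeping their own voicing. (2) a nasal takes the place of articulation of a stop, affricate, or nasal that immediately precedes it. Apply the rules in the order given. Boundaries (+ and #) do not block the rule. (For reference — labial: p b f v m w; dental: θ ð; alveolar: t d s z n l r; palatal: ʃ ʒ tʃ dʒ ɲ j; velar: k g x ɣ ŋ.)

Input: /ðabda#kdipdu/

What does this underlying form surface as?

Rule 1: /d/ after /b/ (labial) → [b]
Rule 1: /d/ after /k/ (velar) → [g]
Rule 1: /d/ after /p/ (labial) → [b]
After rule 1: ðabba#kgipbu
Rule 2: no segment meets the rule's conditions; no change.

[ðabba#kgipbu]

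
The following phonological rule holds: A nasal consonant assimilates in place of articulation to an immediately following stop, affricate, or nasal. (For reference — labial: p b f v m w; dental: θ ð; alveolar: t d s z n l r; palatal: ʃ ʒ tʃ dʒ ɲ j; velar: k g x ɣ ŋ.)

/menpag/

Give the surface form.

[mempag]

/n/ before /p/ (labial) → [m]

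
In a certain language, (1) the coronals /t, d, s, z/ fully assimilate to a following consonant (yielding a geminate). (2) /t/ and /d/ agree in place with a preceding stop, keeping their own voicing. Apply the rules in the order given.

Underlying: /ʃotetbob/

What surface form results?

[ʃotebbob]

Rule 1: /t/ before /b/ → [b] (total assimilation)
After rule 1: ʃotebbob
Rule 2: no segment meets the rule's conditions; no change.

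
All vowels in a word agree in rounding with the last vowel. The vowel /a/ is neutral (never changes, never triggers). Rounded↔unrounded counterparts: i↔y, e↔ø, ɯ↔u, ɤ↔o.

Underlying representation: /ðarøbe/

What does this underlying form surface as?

[ðarebe]

/ø/ harmonizes with /e/ ([-round]) → [e]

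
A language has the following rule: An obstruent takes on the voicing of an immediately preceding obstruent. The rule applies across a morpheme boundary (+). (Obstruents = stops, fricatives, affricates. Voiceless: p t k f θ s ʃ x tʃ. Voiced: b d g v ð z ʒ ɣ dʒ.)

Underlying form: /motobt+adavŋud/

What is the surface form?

/t/ after /b/ (voiced) → [d]

[motobd+adavŋud]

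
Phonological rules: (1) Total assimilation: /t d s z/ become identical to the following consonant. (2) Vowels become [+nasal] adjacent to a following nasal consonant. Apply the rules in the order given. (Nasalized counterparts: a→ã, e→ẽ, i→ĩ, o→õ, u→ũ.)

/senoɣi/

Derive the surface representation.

Rule 1: no segment meets the rule's conditions; no change.
After rule 1: senoɣi
Rule 2: /e/ before nasal /n/ → [ẽ]

[sẽnoɣi]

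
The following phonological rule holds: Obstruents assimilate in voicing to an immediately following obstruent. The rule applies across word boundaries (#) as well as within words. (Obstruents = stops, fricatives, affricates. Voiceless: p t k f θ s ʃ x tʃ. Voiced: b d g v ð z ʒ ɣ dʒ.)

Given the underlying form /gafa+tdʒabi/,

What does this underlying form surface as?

/t/ before /dʒ/ (voiced) → [d]

[gafa+ddʒabi]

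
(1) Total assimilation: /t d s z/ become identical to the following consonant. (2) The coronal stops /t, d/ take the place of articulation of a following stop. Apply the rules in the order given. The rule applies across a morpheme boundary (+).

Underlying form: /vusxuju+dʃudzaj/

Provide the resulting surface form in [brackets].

Rule 1: /s/ before /x/ → [x] (total assimilation)
Rule 1: /d/ before /ʃ/ → [ʃ] (total assimilation)
Rule 1: /d/ before /z/ → [z] (total assimilation)
After rule 1: vuxxuju+ʃʃuzzaj
Rule 2: no segment meets the rule's conditions; no change.

[vuxxuju+ʃʃuzzaj]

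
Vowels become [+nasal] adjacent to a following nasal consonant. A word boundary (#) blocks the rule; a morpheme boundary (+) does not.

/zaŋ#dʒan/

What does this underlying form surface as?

[zãŋ#dʒãn]

/a/ before nasal /ŋ/ → [ã]
/a/ before nasal /n/ → [ã]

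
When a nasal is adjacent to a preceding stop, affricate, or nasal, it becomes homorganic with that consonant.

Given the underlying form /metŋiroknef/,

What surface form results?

[metnirokŋef]

/ŋ/ after /t/ (alveolar) → [n]
/n/ after /k/ (velar) → [ŋ]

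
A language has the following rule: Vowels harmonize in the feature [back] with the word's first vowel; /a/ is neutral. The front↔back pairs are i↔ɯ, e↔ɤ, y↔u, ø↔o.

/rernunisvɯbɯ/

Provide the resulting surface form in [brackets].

[rernynisvibi]

/u/ harmonizes with /e/ ([-back]) → [y]
/ɯ/ harmonizes with /e/ ([-back]) → [i]
/ɯ/ harmonizes with /e/ ([-back]) → [i]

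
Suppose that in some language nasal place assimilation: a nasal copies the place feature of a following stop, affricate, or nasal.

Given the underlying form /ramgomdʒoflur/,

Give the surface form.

[raŋgoɲdʒoflur]

/m/ before /g/ (velar) → [ŋ]
/m/ before /dʒ/ (palatal) → [ɲ]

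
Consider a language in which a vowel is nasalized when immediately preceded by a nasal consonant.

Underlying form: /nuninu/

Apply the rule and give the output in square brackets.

[nũnĩnũ]

/u/ after nasal /n/ → [ũ]
/i/ after nasal /n/ → [ĩ]
/u/ after nasal /n/ → [ũ]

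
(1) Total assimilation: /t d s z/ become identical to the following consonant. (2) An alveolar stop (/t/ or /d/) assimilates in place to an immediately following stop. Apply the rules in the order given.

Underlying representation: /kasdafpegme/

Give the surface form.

Rule 1: /s/ before /d/ → [d] (total assimilation)
After rule 1: kaddafpegme
Rule 2: no segment meets the rule's conditions; no change.

[kaddafpegme]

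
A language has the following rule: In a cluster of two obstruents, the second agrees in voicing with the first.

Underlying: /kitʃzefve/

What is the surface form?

[kitʃseffe]

/z/ after /tʃ/ (voiceless) → [s]
/v/ after /f/ (voiceless) → [f]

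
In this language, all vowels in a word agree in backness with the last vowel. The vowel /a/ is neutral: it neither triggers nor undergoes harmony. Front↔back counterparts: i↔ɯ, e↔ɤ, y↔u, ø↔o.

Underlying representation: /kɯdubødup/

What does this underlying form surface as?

/ø/ harmonizes with /u/ ([+back]) → [o]

[kɯdubodup]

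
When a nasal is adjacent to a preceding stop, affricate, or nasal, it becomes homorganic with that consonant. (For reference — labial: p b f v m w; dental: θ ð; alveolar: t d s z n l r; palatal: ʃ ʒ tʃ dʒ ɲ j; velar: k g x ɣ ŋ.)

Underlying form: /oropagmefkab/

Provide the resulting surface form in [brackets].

/m/ after /g/ (velar) → [ŋ]

[oropagŋefkab]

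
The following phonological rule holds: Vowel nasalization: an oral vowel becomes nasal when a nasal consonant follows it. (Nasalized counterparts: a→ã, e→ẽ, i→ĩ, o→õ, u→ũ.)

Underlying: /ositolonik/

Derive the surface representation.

[ositolõnik]

/o/ before nasal /n/ → [õ]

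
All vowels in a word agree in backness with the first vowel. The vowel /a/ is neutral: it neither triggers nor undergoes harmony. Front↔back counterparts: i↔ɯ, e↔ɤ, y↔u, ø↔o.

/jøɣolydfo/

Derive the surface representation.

/o/ harmonizes with /ø/ ([-back]) → [ø]
/o/ harmonizes with /ø/ ([-back]) → [ø]

[jøɣølydfø]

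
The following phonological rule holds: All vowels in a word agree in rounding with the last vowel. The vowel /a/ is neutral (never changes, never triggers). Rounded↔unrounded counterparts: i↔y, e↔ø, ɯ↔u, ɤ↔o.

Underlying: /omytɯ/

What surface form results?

[ɤmitɯ]

/o/ harmonizes with /ɯ/ ([-round]) → [ɤ]
/y/ harmonizes with /ɯ/ ([-round]) → [i]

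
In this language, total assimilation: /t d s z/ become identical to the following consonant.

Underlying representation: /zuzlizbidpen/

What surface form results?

/z/ before /l/ → [l] (total assimilation)
/z/ before /b/ → [b] (total assimilation)
/d/ before /p/ → [p] (total assimilation)

[zullibbippen]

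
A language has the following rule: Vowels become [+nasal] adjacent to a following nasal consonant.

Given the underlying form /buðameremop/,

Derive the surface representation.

/a/ before nasal /m/ → [ã]
/e/ before nasal /m/ → [ẽ]

[buðãmerẽmop]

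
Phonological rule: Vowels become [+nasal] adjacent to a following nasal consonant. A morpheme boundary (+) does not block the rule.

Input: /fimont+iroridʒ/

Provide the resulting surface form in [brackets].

/i/ before nasal /m/ → [ĩ]
/o/ before nasal /n/ → [õ]

[fĩmõnt+iroridʒ]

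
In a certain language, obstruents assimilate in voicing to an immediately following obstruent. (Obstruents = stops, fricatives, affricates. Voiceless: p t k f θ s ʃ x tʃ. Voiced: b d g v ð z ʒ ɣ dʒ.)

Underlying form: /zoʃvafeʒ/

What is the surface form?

[zoʒvafeʒ]

/ʃ/ before /v/ (voiced) → [ʒ]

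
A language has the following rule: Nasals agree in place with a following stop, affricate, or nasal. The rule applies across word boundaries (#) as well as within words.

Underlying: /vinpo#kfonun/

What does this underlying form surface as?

[vimpo#kfonun]

/n/ before /p/ (labial) → [m]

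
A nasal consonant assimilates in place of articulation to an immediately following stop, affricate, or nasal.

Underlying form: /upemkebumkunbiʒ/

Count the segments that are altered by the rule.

/m/ before /k/ (velar) → [ŋ]
/m/ before /k/ (velar) → [ŋ]
/n/ before /b/ (labial) → [m]
3 segments change.

3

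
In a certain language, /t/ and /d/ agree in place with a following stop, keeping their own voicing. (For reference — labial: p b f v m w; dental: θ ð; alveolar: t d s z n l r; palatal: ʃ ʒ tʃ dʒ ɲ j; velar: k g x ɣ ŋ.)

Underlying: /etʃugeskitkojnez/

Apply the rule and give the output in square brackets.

[etʃugeskikkojnez]

/t/ before /k/ (velar) → [k]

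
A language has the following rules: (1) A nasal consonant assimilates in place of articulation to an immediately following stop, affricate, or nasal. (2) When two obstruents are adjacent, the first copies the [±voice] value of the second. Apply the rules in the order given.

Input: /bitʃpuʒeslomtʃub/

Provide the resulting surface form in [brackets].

[bitʃpuʒesloɲtʃub]

Rule 1: /m/ before /tʃ/ (palatal) → [ɲ]
After rule 1: bitʃpuʒesloɲtʃub
Rule 2: no segment meets the rule's conditions; no change.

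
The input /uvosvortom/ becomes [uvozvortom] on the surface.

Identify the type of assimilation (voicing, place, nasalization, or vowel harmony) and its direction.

/s/→[z].
Each target copies a feature from the following segment, so the direction is regressive.

voicing assimilation, regressive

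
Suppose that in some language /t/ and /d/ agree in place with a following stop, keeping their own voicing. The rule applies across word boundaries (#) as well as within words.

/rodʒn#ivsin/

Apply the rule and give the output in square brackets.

no segment meets the rule's conditions; no change.

[rodʒn#ivsin]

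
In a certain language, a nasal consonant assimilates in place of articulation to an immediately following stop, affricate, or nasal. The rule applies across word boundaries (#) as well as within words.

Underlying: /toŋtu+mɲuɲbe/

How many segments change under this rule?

/ŋ/ before /t/ (alveolar) → [n]
/m/ before /ɲ/ (palatal) → [ɲ]
/ɲ/ before /b/ (labial) → [m]
3 segments change.

3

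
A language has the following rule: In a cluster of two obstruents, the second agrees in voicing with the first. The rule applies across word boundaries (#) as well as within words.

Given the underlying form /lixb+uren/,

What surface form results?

[lixp+uren]

/b/ after /x/ (voiceless) → [p]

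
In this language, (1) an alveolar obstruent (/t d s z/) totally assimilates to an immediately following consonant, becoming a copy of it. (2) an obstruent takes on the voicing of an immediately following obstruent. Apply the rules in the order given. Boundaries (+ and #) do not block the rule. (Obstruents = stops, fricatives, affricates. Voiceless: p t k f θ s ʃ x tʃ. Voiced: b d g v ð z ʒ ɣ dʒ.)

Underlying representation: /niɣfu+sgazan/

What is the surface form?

Rule 1: /s/ before /g/ → [g] (total assimilation)
After rule 1: niɣfu+ggazan
Rule 2: /ɣ/ before /f/ (voiceless) → [x]

[nixfu+ggazan]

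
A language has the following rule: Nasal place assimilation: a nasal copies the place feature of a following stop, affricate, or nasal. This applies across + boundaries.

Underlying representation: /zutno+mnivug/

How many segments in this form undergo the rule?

/m/ before /n/ (alveolar) → [n]
1 segment changes.

1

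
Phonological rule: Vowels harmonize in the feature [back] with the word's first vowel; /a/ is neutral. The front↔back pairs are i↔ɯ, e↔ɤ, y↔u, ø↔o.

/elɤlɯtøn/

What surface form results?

/ɤ/ harmonizes with /e/ ([-back]) → [e]
/ɯ/ harmonizes with /e/ ([-back]) → [i]

[elelitøn]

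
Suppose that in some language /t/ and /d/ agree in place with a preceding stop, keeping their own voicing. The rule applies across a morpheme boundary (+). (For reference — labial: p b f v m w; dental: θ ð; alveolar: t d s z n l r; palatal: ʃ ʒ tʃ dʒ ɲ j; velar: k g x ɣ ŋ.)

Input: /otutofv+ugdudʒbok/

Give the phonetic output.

/d/ after /g/ (velar) → [g]

[otutofv+uggudʒbok]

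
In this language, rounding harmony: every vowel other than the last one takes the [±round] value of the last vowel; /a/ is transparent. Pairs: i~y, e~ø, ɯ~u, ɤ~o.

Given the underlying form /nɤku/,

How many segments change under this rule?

/ɤ/ harmonizes with /u/ ([+round]) → [o]
1 segment changes.

1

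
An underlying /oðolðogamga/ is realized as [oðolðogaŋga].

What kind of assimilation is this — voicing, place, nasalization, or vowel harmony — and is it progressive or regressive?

place assimilation, regressive

/m/→[ŋ].
Each target copies a feature from the following segment, so the direction is regressive.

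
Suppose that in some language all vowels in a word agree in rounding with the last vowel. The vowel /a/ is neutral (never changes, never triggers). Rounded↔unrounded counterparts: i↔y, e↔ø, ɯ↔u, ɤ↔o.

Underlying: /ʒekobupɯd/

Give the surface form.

[ʒekɤbɯpɯd]

/o/ harmonizes with /ɯ/ ([-round]) → [ɤ]
/u/ harmonizes with /ɯ/ ([-round]) → [ɯ]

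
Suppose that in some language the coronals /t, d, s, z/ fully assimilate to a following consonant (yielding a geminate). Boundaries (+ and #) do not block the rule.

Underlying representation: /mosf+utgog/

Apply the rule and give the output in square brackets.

[moff+uggog]

/s/ before /f/ → [f] (total assimilation)
/t/ before /g/ → [g] (total assimilation)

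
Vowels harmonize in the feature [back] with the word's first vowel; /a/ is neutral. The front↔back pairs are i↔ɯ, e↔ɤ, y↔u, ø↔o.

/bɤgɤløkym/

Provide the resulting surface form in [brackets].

/ø/ harmonizes with /ɤ/ ([+back]) → [o]
/y/ harmonizes with /ɤ/ ([+back]) → [u]

[bɤgɤlokum]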